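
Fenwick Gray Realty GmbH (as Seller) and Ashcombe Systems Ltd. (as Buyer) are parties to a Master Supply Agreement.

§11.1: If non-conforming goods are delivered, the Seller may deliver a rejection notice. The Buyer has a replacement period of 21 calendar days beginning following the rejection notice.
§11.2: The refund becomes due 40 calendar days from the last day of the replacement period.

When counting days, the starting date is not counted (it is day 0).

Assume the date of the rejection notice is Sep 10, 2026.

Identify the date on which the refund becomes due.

The last day of the replacement period: 21 calendar days after Sep 10, 2026 is Oct 1, 2026.
Adding 40 calendar days to Oct 1, 2026 gives Nov 10, 2026, which is the date on which the refund becomes due.

Nov 10, 2026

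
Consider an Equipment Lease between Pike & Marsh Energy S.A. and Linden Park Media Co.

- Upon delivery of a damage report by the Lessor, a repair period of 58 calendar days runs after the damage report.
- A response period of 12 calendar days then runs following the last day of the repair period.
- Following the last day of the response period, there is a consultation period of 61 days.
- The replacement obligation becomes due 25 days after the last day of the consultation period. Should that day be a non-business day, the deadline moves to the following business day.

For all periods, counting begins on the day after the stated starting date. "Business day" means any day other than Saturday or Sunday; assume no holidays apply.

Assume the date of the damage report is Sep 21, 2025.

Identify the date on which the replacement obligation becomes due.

The last day of the repair period: 58 calendar days after Sep 21, 2025 is Nov 18, 2025.
Adding 12 calendar days to Nov 18, 2025 gives Nov 30, 2025, which is the last day of the response period.
The last day of the consultation period: 61 calendar days after Nov 30, 2025 is Jan 30, 2026.
Adding 25 calendar days to Jan 30, 2026 gives Feb 24, 2026, which is the date on which the replacement obligation becomes due. Feb 24, 2026 is a Tuesday, so no roll-forward applies.

Feb 24, 2026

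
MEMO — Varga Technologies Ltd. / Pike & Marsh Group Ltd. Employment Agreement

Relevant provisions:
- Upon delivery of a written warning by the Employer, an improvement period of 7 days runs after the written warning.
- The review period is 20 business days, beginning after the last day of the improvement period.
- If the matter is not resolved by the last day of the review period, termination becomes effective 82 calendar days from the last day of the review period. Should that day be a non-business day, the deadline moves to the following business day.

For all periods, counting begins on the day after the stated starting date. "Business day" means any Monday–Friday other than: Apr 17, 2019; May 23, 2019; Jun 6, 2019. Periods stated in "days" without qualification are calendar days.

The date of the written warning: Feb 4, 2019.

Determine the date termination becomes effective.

The last day of the improvement period: 7 calendar days after Feb 4, 2019 is Feb 11, 2019.
The last day of the review period: 20 business days after Monday, Feb 11, 2019, skipping weekends — Feb 12, Feb 13, Feb 14, Feb 15, …, Mar 7, Mar 8, Mar 11 — lands on Monday, Mar 11, 2019.
The date termination becomes effective: 82 calendar days after Mar 11, 2019 is Jun 1, 2019. That falls on a Saturday, so it rolls to the next business day, Monday, Jun 3, 2019.

Jun 3, 2019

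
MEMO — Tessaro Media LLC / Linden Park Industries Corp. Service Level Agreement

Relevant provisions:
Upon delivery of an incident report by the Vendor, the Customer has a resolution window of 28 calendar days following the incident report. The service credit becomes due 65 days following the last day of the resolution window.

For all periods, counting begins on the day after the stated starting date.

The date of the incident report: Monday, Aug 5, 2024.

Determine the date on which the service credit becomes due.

Nov 6, 2024

The last day of the resolution window: 28 calendar days after Aug 5, 2024 is Sep 2, 2024.
The date on which the service credit becomes due: 65 calendar days after Sep 2, 2024 is Nov 6, 2024.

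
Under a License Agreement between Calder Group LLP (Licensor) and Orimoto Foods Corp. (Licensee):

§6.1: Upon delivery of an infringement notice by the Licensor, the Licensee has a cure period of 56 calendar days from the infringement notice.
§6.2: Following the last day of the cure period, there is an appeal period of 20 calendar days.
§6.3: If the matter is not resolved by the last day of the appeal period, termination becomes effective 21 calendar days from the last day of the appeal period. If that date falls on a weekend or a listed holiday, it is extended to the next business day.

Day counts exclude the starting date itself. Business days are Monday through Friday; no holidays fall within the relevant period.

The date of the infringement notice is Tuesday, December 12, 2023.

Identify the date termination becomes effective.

Adding 56 calendar days to December 12, 2023 gives February 6, 2024, which is the last day of the cure period.
Adding 20 calendar days to February 6, 2024 gives February 26, 2024, which is the last day of the appeal period.
The date termination becomes effective: 21 calendar days after February 26, 2024 is March 18, 2024. March 18, 2024 is a Monday, so no roll-forward applies.

March 18, 2024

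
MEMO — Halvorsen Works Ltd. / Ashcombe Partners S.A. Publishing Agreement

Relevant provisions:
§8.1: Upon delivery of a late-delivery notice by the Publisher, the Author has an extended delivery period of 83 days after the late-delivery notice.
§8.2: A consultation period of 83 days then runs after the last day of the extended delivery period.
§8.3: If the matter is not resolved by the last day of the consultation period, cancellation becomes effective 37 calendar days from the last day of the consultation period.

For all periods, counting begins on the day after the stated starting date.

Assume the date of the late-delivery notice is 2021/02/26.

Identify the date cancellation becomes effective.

2021/09/17

The last day of the extended delivery period: 83 calendar days after 2021/02/26 is 2021/05/20.
The last day of the consultation period: 83 calendar days after 2021/05/20 is 2021/08/11.
The date cancellation becomes effective: 2021/08/11 + 37 days = 2021/09/17.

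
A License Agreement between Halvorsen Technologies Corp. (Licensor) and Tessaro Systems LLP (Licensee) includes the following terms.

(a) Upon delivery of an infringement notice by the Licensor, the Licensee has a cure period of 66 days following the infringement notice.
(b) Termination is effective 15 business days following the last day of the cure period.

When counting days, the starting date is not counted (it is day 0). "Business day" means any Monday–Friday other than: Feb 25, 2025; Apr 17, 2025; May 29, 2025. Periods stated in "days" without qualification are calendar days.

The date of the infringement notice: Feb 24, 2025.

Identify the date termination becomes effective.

The last day of the cure period: Feb 24, 2025 + 66 days = May 1, 2025.
The date termination becomes effective: counting 15 business days from Thursday, May 1, 2025 (May 2, May 5, May 6, May 7, …, May 20, May 21, May 22, skipping weekends) reaches Thursday, May 22, 2025.

May 22, 2025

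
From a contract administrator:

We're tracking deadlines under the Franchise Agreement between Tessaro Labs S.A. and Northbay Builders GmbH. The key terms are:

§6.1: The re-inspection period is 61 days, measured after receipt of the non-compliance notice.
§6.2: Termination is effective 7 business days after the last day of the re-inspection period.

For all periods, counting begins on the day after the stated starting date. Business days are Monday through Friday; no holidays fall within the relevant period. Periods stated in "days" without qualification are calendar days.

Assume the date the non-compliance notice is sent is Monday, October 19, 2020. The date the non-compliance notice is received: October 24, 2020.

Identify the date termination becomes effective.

January 4, 2021

The last day of the re-inspection period: October 24, 2020 + 61 days = December 24, 2020.
The date termination becomes effective: 7 business days after Thursday, December 24, 2020, skipping weekends — Dec 25, Dec 28, Dec 29, Dec 30, Dec 31, Jan 1, Jan 4 — lands on Monday, January 4, 2021.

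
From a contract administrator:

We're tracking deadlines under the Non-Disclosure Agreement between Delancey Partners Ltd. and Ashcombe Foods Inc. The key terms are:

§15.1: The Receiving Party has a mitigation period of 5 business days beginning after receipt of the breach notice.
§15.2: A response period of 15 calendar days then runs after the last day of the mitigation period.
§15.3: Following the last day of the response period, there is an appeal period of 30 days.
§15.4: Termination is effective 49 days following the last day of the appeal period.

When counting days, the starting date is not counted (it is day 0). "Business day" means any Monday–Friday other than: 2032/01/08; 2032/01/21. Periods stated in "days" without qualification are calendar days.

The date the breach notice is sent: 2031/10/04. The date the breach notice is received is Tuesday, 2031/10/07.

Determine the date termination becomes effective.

From Tuesday, 2031/10/07, 5 business days (Oct 8, Oct 9, Oct 10, Oct 13, Oct 14, skipping weekends) brings us to Tuesday, 2031/10/14, which is the last day of the mitigation period.
The last day of the response period: 2031/10/14 + 15 days = 2031/10/29.
Adding 30 calendar days to 2031/10/29 gives 2031/11/28, which is the last day of the appeal period.
The date termination becomes effective: 49 calendar days after 2031/11/28 is 2032/01/16.

2032/01/16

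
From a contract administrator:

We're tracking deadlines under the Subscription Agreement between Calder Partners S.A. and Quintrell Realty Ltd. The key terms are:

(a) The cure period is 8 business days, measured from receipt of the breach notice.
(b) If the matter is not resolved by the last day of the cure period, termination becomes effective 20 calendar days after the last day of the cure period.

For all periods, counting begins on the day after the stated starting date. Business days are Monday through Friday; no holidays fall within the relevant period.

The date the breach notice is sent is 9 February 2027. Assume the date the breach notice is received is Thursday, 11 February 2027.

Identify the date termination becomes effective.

15 March 2027

The last day of the cure period: 8 business days after Thursday, 11 February 2027, skipping weekends — Feb 12, Feb 15, Feb 16, Feb 17, Feb 18, Feb 19, Feb 22, Feb 23 — lands on Tuesday, 23 February 2027.
The date termination becomes effective: 23 February 2027 + 20 days = 15 March 2027.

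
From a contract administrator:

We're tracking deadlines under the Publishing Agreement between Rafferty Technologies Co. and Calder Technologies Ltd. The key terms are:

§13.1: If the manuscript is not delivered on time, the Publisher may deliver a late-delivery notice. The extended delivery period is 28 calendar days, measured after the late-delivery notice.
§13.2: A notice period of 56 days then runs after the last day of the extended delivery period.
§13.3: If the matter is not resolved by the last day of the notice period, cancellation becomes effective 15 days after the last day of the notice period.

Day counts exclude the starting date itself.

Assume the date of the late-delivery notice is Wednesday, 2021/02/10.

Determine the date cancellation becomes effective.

2021/05/20

The last day of the extended delivery period: 28 calendar days after 2021/02/10 is 2021/03/10.
Adding 56 calendar days to 2021/03/10 gives 2021/05/05, which is the last day of the notice period.
The date cancellation becomes effective: 15 calendar days after 2021/05/05 is 2021/05/20.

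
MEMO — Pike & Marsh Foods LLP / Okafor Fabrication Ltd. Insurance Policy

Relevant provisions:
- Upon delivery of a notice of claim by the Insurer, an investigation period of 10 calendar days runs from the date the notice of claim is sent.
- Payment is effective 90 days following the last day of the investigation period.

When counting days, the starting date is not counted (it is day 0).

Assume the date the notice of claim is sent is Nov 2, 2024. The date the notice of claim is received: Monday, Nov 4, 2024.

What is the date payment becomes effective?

The last day of the investigation period: 10 calendar days after Nov 2, 2024 is Nov 12, 2024.
The date payment becomes effective: 90 calendar days after Nov 12, 2024 is Feb 10, 2025.

Feb 10, 2025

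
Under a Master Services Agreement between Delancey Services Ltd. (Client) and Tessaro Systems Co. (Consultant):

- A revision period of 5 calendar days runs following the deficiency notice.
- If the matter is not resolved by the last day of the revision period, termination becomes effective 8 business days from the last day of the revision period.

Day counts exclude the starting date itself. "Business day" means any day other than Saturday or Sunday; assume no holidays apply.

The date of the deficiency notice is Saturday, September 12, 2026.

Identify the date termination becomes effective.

September 29, 2026

The last day of the revision period: September 12, 2026 + 5 days = September 17, 2026.
The date termination becomes effective: 8 business days after Thursday, September 17, 2026, skipping weekends — Sep 18, Sep 21, Sep 22, Sep 23, Sep 24, Sep 25, Sep 28, Sep 29 — lands on Tuesday, September 29, 2026.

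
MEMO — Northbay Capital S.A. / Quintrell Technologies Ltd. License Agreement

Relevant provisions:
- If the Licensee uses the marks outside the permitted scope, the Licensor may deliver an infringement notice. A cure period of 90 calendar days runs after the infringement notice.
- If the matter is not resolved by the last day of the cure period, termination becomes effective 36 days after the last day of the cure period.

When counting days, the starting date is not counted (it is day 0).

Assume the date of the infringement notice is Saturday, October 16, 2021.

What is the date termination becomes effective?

February 19, 2022

The last day of the cure period: 90 calendar days after October 16, 2021 is January 14, 2022.
The date termination becomes effective: January 14, 2022 + 36 days = February 19, 2022.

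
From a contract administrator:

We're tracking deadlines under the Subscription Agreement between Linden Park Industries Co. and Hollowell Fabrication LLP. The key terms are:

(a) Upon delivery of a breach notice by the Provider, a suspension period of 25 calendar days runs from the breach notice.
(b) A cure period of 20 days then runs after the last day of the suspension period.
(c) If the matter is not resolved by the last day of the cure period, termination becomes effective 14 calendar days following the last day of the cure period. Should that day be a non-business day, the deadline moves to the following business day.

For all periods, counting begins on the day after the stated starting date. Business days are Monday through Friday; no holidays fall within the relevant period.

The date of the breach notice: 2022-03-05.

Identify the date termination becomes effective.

2022-05-03

Adding 25 calendar days to 2022-03-05 gives 2022-03-30, which is the last day of the suspension period.
The last day of the cure period: 2022-03-30 + 20 days = 2022-04-19.
The date termination becomes effective: 2022-04-19 + 14 days = 2022-05-03. 2022-05-03 is a Tuesday, so no roll-forward applies.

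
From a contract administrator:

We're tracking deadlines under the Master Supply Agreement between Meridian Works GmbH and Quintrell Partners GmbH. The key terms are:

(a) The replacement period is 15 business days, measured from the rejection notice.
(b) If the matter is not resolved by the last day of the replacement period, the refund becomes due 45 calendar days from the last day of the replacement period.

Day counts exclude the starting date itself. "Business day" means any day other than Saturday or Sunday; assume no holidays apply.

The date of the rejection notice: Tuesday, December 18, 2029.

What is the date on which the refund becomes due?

The last day of the replacement period: 15 business days after Tuesday, December 18, 2029, skipping weekends — Dec 19, Dec 20, Dec 21, Dec 24, …, Jan 4, Jan 7, Jan 8 — lands on Tuesday, January 8, 2030.
Adding 45 calendar days to January 8, 2030 gives February 22, 2030, which is the date on which the refund becomes due.

February 22, 2030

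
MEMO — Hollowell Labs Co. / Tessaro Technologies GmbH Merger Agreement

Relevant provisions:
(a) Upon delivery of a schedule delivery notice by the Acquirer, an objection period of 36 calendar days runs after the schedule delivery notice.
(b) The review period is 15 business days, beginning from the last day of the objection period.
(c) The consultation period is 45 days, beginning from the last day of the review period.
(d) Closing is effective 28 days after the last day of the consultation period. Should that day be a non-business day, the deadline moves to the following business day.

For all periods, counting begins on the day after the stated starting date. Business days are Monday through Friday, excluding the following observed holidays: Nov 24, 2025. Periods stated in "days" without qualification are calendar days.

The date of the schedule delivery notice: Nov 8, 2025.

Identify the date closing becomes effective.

Mar 16, 2026

Adding 36 calendar days to Nov 8, 2025 gives Dec 14, 2025, which is the last day of the objection period.
The last day of the review period: counting 15 business days from Sunday, Dec 14, 2025 (Dec 15, Dec 16, Dec 17, Dec 18, …, Dec 31, Jan 1, Jan 2, skipping weekends) reaches Friday, Jan 2, 2026.
Adding 45 calendar days to Jan 2, 2026 gives Feb 16, 2026, which is the last day of the consultation period.
The date closing becomes effective: 28 calendar days after Feb 16, 2026 is Mar 16, 2026. Mar 16, 2026 is a Monday and is not a listed holiday, so no roll-forward applies.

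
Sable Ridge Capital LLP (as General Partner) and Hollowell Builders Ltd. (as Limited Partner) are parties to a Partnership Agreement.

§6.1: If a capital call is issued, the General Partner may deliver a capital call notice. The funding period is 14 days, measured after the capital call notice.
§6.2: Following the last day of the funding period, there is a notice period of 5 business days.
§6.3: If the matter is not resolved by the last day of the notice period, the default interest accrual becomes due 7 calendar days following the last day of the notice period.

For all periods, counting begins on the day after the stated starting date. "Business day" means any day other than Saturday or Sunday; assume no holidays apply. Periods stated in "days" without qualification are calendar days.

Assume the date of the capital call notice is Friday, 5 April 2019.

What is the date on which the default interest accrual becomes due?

3 May 2019

The last day of the funding period: 14 calendar days after 5 April 2019 is 19 April 2019.
The last day of the notice period: 5 business days after Friday, 19 April 2019, skipping weekends — Apr 22, Apr 23, Apr 24, Apr 25, Apr 26 — lands on Friday, 26 April 2019.
Adding 7 calendar days to 26 April 2019 gives 3 May 2019, which is the date on which the default interest accrual becomes due.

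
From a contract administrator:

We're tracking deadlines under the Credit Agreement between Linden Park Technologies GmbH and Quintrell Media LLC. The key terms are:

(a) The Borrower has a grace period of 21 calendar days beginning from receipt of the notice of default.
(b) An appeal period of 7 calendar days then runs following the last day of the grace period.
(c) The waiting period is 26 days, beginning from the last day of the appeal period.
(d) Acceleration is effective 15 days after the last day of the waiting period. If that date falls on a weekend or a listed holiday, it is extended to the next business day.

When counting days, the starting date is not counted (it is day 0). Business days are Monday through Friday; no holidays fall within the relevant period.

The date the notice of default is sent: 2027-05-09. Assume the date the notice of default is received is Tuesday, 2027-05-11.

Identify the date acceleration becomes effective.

The last day of the grace period: 21 calendar days after 2027-05-11 is 2027-06-01.
The last day of the appeal period: 2027-06-01 + 7 days = 2027-06-08.
The last day of the waiting period: 2027-06-08 + 26 days = 2027-07-04.
Adding 15 calendar days to 2027-07-04 gives 2027-07-19, which is the date acceleration becomes effective. 2027-07-19 is a Monday, so no roll-forward applies.

2027-07-19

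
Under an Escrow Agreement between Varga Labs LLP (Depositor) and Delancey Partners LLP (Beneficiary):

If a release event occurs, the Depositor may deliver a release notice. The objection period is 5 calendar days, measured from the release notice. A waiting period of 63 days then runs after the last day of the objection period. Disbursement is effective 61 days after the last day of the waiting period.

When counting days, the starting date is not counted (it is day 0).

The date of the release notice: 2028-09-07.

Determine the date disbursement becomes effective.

The last day of the objection period: 5 calendar days after 2028-09-07 is 2028-09-12.
Adding 63 calendar days to 2028-09-12 gives 2028-11-14, which is the last day of the waiting period.
Adding 61 calendar days to 2028-11-14 gives 2029-01-14, which is the date disbursement becomes effective.

2029-01-14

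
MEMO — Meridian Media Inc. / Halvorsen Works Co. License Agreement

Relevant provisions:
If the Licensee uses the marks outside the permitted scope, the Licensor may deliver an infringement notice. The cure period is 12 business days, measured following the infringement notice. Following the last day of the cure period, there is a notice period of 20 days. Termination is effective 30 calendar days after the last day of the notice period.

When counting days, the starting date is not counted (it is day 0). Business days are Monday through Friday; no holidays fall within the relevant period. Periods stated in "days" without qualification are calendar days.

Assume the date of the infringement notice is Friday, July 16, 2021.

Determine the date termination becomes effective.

The last day of the cure period: 12 business days after Friday, July 16, 2021, skipping weekends — Jul 19, Jul 20, Jul 21, Jul 22, …, Jul 30, Aug 2, Aug 3 — lands on Tuesday, August 3, 2021.
The last day of the notice period: 20 calendar days after August 3, 2021 is August 23, 2021.
Adding 30 calendar days to August 23, 2021 gives September 22, 2021, which is the date termination becomes effective.

September 22, 2021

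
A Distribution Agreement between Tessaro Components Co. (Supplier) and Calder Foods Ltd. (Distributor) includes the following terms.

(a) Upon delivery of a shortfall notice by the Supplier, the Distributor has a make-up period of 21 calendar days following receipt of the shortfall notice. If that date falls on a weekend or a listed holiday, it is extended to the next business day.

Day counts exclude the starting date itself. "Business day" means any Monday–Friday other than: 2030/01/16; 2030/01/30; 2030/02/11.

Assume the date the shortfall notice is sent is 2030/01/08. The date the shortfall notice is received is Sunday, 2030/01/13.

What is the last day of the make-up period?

Adding 21 calendar days to 2030/01/13 gives 2030/02/03, which is the last day of the make-up period. That falls on a Sunday, so it rolls to the next business day, Monday, 2030/02/04.

2030/02/04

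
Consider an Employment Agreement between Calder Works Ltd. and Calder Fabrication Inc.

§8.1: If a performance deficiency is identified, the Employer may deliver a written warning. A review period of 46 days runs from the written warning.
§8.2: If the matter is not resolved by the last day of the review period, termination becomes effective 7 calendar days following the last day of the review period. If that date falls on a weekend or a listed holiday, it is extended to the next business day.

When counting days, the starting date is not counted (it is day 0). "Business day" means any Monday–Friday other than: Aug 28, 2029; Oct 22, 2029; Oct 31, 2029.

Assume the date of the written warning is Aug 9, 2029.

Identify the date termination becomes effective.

Oct 1, 2029

Adding 46 calendar days to Aug 9, 2029 gives Sep 24, 2029, which is the last day of the review period.
The date termination becomes effective: Sep 24, 2029 + 7 days = Oct 1, 2029. Oct 1, 2029 is a Monday and is not a listed holiday, so no roll-forward applies.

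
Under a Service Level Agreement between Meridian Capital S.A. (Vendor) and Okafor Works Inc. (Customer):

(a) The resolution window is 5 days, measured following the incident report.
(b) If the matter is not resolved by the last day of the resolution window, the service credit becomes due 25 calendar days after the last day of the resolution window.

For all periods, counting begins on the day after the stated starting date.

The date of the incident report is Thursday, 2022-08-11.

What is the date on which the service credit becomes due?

The last day of the resolution window: 5 calendar days after 2022-08-11 is 2022-08-16.
The date on which the service credit becomes due: 25 calendar days after 2022-08-16 is 2022-09-10.

2022-09-10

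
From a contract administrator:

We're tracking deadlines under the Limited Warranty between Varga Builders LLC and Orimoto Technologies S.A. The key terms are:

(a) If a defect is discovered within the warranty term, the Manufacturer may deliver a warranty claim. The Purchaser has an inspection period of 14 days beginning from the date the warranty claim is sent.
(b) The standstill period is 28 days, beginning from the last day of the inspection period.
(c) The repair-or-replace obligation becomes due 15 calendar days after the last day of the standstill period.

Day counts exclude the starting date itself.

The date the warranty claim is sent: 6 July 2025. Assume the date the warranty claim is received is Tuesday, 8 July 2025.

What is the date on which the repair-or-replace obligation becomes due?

The last day of the inspection period: 6 July 2025 + 14 days = 20 July 2025.
The last day of the standstill period: 20 July 2025 + 28 days = 17 August 2025.
The date on which the repair-or-replace obligation becomes due: 17 August 2025 + 15 days = 1 September 2025.

1 September 2025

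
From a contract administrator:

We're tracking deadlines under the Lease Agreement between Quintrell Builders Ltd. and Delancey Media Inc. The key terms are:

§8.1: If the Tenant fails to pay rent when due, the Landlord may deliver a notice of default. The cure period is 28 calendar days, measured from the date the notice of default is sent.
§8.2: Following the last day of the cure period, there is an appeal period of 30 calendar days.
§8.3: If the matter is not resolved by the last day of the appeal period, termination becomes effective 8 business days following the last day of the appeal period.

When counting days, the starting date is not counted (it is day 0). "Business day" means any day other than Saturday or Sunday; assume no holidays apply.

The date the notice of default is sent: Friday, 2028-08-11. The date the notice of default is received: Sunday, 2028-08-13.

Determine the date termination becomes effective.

2028-10-18

The last day of the cure period: 2028-08-11 + 28 days = 2028-09-08.
The last day of the appeal period: 2028-09-08 + 30 days = 2028-10-08.
The date termination becomes effective: 8 business days after Sunday, 2028-10-08, skipping weekends — Oct 9, Oct 10, Oct 11, Oct 12, Oct 13, Oct 16, Oct 17, Oct 18 — lands on Wednesday, 2028-10-18.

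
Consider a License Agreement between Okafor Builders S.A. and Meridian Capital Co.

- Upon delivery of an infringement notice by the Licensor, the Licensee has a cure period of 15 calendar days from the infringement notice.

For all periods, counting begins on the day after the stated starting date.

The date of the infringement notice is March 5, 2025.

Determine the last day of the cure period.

The last day of the cure period: March 5, 2025 + 15 days = March 20, 2025.

March 20, 2025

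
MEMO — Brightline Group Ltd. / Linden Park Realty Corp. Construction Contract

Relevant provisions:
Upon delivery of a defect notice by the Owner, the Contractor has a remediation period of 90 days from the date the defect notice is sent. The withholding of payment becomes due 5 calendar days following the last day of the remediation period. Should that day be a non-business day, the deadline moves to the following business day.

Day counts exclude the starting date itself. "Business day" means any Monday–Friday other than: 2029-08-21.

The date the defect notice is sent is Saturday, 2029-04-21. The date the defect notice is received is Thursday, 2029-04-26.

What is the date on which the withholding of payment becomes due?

2029-07-25

The last day of the remediation period: 90 calendar days after 2029-04-21 is 2029-07-20.
The date on which the withholding of payment becomes due: 5 calendar days after 2029-07-20 is 2029-07-25. 2029-07-25 is a Wednesday and is not a listed holiday, so no roll-forward applies.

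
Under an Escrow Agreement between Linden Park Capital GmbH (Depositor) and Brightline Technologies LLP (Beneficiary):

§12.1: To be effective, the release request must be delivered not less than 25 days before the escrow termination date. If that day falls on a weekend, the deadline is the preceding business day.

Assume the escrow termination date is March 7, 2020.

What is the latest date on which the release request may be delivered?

March 7, 2020 minus 25 days is February 11, 2020. That is a Tuesday, so no adjustment is needed.

February 11, 2020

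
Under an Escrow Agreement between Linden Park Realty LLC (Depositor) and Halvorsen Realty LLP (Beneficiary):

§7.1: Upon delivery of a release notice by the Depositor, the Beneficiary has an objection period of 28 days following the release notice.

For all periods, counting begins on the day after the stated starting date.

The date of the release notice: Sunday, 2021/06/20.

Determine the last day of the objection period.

Adding 28 calendar days to 2021/06/20 gives 2021/07/18, which is the last day of the objection period.

2021/07/18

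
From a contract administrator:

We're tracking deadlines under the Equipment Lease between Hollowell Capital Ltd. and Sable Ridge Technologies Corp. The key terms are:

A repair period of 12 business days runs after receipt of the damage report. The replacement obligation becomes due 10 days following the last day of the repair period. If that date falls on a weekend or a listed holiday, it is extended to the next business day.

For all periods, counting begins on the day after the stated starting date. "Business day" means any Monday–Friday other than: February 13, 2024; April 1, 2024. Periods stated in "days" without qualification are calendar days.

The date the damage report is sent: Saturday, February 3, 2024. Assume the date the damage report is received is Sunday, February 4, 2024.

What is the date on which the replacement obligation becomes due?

March 4, 2024

The last day of the repair period: 12 business days after Sunday, February 4, 2024, skipping weekends and the listed holiday on Feb 13 — Feb 5, Feb 6, Feb 7, Feb 8, …, Feb 19, Feb 20, Feb 21 — lands on Wednesday, February 21, 2024.
The date on which the replacement obligation becomes due: February 21, 2024 + 10 days = March 2, 2024. That falls on a Saturday, so it rolls to the next business day, Monday, March 4, 2024.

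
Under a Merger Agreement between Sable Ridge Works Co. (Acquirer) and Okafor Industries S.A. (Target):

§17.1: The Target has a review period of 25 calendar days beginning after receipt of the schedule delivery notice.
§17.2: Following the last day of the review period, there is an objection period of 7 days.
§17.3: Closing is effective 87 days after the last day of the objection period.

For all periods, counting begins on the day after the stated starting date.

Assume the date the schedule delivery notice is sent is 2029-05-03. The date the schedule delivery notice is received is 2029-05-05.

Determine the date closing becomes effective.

The last day of the review period: 2029-05-05 + 25 days = 2029-05-30.
Adding 7 calendar days to 2029-05-30 gives 2029-06-06, which is the last day of the objection period.
The date closing becomes effective: 87 calendar days after 2029-06-06 is 2029-09-01.

2029-09-01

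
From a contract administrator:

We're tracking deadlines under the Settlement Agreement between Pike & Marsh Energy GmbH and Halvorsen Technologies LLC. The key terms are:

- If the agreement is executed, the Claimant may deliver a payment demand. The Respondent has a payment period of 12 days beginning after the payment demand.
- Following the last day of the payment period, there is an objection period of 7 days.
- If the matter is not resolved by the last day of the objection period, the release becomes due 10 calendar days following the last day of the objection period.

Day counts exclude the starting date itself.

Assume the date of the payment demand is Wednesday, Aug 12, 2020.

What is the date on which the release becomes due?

Sep 10, 2020

Adding 12 calendar days to Aug 12, 2020 gives Aug 24, 2020, which is the last day of the payment period.
The last day of the objection period: 7 calendar days after Aug 24, 2020 is Aug 31, 2020.
The date on which the release becomes due: Aug 31, 2020 + 10 days = Sep 10, 2020.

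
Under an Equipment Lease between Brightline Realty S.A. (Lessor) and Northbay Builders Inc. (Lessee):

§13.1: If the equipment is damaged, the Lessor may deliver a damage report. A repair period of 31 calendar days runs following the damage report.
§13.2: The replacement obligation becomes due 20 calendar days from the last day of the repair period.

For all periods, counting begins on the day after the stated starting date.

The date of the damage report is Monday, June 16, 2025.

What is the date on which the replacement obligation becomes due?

August 6, 2025

The last day of the repair period: June 16, 2025 + 31 days = July 17, 2025.
Adding 20 calendar days to July 17, 2025 gives August 6, 2025, which is the date on which the replacement obligation becomes due.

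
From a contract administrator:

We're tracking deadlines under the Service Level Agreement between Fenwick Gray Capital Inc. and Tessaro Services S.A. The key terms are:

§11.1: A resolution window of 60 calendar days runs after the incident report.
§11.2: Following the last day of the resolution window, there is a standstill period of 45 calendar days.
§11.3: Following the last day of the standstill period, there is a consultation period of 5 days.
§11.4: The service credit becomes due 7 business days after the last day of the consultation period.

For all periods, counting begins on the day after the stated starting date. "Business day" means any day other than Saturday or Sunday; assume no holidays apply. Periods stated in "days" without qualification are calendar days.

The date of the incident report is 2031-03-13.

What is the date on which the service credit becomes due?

2031-07-10

Adding 60 calendar days to 2031-03-13 gives 2031-05-12, which is the last day of the resolution window.
Adding 45 calendar days to 2031-05-12 gives 2031-06-26, which is the last day of the standstill period.
The last day of the consultation period: 5 calendar days after 2031-06-26 is 2031-07-01.
The date on which the service credit becomes due: counting 7 business days from Tuesday, 2031-07-01 (Jul 2, Jul 3, Jul 4, Jul 7, Jul 8, Jul 9, Jul 10, skipping weekends) reaches Thursday, 2031-07-10.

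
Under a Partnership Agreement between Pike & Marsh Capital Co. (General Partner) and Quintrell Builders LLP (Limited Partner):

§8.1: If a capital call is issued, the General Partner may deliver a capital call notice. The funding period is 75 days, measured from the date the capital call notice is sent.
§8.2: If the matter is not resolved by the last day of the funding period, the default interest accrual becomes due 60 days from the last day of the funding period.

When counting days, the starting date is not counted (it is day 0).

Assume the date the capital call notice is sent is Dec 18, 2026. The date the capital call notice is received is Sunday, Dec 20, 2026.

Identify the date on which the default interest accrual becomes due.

Adding 75 calendar days to Dec 18, 2026 gives Mar 3, 2027, which is the last day of the funding period.
The date on which the default interest accrual becomes due: 60 calendar days after Mar 3, 2027 is May 2, 2027.

May 2, 2027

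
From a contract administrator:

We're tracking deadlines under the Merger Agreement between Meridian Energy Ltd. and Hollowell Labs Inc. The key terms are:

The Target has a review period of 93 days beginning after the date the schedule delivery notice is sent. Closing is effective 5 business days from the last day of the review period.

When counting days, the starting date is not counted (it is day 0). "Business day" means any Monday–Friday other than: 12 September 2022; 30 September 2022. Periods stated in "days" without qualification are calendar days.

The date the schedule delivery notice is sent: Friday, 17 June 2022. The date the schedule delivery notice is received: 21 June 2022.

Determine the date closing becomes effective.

23 September 2022

The last day of the review period: 17 June 2022 + 93 days = 18 September 2022.
From Sunday, 18 September 2022, 5 business days (Sep 19, Sep 20, Sep 21, Sep 22, Sep 23, skipping weekends) brings us to Friday, 23 September 2022, which is the date closing becomes effective.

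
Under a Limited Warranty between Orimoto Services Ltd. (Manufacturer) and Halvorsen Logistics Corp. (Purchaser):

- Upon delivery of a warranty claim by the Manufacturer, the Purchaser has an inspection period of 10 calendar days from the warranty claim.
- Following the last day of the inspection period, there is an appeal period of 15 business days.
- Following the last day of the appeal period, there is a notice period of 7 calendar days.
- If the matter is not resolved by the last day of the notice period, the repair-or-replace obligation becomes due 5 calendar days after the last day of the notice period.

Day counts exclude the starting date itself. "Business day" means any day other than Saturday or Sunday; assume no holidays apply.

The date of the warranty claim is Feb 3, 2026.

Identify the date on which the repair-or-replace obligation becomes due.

Mar 18, 2026

The last day of the inspection period: 10 calendar days after Feb 3, 2026 is Feb 13, 2026.
From Friday, Feb 13, 2026, 15 business days (Feb 16, Feb 17, Feb 18, Feb 19, …, Mar 4, Mar 5, Mar 6, skipping weekends) brings us to Friday, Mar 6, 2026, which is the last day of the appeal period.
The last day of the notice period: Mar 6, 2026 + 7 days = Mar 13, 2026.
The date on which the repair-or-replace obligation becomes due: 5 calendar days after Mar 13, 2026 is Mar 18, 2026.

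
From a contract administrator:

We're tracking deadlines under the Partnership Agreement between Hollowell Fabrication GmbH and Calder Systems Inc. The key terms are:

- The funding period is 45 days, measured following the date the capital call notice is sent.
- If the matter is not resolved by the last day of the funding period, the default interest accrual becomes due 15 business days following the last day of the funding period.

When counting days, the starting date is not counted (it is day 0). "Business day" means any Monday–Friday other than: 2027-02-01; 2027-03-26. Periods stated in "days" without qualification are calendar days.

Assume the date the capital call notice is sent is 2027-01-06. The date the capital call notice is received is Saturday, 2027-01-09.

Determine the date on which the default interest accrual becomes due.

2027-03-12

The last day of the funding period: 2027-01-06 + 45 days = 2027-02-20.
From Saturday, 2027-02-20, 15 business days (Feb 22, Feb 23, Feb 24, Feb 25, …, Mar 10, Mar 11, Mar 12, skipping weekends) brings us to Friday, 2027-03-12, which is the date on which the default interest accrual becomes due.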